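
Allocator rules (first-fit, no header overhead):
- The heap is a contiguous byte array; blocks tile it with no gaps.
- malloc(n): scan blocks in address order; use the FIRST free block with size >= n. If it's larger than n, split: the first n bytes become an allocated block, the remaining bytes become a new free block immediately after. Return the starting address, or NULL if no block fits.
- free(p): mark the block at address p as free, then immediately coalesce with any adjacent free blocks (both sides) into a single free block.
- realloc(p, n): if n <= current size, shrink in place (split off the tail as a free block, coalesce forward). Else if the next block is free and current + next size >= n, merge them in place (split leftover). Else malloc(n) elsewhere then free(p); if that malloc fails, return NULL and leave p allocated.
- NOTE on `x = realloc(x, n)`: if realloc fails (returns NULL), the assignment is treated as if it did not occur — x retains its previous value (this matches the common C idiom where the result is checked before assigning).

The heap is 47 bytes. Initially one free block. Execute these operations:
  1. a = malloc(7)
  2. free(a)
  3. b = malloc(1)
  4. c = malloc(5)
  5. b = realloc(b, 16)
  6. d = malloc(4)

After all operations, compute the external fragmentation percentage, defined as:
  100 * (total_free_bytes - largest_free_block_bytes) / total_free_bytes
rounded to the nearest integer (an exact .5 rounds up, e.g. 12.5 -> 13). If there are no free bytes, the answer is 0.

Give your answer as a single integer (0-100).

Answer: 5

Derivation:
Op 1: a = malloc(7) -> a = 0; heap: [0-6 ALLOC][7-46 FREE]
Op 2: free(a) -> (freed a); heap: [0-46 FREE]
Op 3: b = malloc(1) -> b = 0; heap: [0-0 ALLOC][1-46 FREE]
Op 4: c = malloc(5) -> c = 1; heap: [0-0 ALLOC][1-5 ALLOC][6-46 FREE]
Op 5: b = realloc(b, 16) -> b = 6; heap: [0-0 FREE][1-5 ALLOC][6-21 ALLOC][22-46 FREE]
Op 6: d = malloc(4) -> d = 22; heap: [0-0 FREE][1-5 ALLOC][6-21 ALLOC][22-25 ALLOC][26-46 FREE]
Free blocks: [1 21] total_free=22 largest=21 -> 100*(22-21)/22 = 100/22 ≈ 4.545 -> rounds to 5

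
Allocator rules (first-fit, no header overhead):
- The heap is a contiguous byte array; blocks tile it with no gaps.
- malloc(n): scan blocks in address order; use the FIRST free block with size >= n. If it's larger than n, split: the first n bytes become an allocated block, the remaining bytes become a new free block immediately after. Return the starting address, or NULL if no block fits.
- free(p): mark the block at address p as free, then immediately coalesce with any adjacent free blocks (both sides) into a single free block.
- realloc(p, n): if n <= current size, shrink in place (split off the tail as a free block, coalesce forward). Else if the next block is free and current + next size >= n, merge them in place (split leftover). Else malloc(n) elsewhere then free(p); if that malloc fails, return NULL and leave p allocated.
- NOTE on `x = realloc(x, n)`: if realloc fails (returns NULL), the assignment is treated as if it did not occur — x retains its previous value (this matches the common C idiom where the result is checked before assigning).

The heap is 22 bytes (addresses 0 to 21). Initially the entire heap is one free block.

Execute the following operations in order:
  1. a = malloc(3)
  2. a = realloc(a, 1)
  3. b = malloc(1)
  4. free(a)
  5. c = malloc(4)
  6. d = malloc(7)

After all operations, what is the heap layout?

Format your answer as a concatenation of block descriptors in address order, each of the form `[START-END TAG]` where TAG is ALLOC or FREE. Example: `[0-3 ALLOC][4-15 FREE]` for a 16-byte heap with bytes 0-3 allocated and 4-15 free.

Answer: [0-0 FREE][1-1 ALLOC][2-5 ALLOC][6-12 ALLOC][13-21 FREE]

Derivation:
Op 1: a = malloc(3) -> a = 0; heap: [0-2 ALLOC][3-21 FREE]
Op 2: a = realloc(a, 1) -> a = 0; heap: [0-0 ALLOC][1-21 FREE]
Op 3: b = malloc(1) -> b = 1; heap: [0-0 ALLOC][1-1 ALLOC][2-21 FREE]
Op 4: free(a) -> (freed a); heap: [0-0 FREE][1-1 ALLOC][2-21 FREE]
Op 5: c = malloc(4) -> c = 2; heap: [0-0 FREE][1-1 ALLOC][2-5 ALLOC][6-21 FREE]
Op 6: d = malloc(7) -> d = 6; heap: [0-0 FREE][1-1 ALLOC][2-5 ALLOC][6-12 ALLOC][13-21 FREE]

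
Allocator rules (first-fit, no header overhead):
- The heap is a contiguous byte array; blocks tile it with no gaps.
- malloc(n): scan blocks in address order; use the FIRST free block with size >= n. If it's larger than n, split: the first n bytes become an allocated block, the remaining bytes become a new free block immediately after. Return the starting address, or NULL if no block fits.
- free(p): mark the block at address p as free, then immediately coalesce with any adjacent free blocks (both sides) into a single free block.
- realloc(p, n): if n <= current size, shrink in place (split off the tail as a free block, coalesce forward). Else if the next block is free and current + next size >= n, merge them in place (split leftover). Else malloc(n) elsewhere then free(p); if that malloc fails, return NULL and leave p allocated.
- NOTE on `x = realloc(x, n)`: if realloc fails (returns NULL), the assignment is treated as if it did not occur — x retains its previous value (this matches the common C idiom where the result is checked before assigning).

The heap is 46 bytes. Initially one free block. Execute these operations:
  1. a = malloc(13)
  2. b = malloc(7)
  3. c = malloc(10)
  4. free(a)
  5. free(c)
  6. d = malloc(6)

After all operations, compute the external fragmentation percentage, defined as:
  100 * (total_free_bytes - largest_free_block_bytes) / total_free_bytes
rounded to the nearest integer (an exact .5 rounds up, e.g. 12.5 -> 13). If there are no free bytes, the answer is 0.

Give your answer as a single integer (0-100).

Answer: 21

Derivation:
Op 1: a = malloc(13) -> a = 0; heap: [0-12 ALLOC][13-45 FREE]
Op 2: b = malloc(7) -> b = 13; heap: [0-12 ALLOC][13-19 ALLOC][20-45 FREE]
Op 3: c = malloc(10) -> c = 20; heap: [0-12 ALLOC][13-19 ALLOC][20-29 ALLOC][30-45 FREE]
Op 4: free(a) -> (freed a); heap: [0-12 FREE][13-19 ALLOC][20-29 ALLOC][30-45 FREE]
Op 5: free(c) -> (freed c); heap: [0-12 FREE][13-19 ALLOC][20-45 FREE]
Op 6: d = malloc(6) -> d = 0; heap: [0-5 ALLOC][6-12 FREE][13-19 ALLOC][20-45 FREE]
Free blocks: [7 26] total_free=33 largest=26 -> 100*(33-26)/33 = 700/33 ≈ 21.212 -> rounds to 21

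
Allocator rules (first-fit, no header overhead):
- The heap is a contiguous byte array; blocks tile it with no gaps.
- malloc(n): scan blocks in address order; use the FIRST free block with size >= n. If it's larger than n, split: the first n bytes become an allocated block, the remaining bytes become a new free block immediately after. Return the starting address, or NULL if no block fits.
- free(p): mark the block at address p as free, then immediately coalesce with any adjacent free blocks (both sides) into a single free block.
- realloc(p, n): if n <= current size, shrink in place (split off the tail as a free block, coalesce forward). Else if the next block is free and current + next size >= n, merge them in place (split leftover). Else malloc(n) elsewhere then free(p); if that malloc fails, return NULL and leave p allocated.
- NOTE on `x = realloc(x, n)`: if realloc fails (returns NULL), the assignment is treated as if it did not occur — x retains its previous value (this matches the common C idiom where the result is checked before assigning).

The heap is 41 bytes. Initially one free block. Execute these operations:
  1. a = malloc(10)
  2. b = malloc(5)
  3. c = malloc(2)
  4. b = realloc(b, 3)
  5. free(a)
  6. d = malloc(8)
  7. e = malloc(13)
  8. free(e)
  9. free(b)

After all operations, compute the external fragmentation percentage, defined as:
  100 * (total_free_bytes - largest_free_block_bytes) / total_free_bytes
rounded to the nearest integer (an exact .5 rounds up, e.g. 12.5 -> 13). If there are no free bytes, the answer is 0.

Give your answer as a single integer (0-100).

Op 1: a = malloc(10) -> a = 0; heap: [0-9 ALLOC][10-40 FREE]
Op 2: b = malloc(5) -> b = 10; heap: [0-9 ALLOC][10-14 ALLOC][15-40 FREE]
Op 3: c = malloc(2) -> c = 15; heap: [0-9 ALLOC][10-14 ALLOC][15-16 ALLOC][17-40 FREE]
Op 4: b = realloc(b, 3) -> b = 10; heap: [0-9 ALLOC][10-12 ALLOC][13-14 FREE][15-16 ALLOC][17-40 FREE]
Op 5: free(a) -> (freed a); heap: [0-9 FREE][10-12 ALLOC][13-14 FREE][15-16 ALLOC][17-40 FREE]
Op 6: d = malloc(8) -> d = 0; heap: [0-7 ALLOC][8-9 FREE][10-12 ALLOC][13-14 FREE][15-16 ALLOC][17-40 FREE]
Op 7: e = malloc(13) -> e = 17; heap: [0-7 ALLOC][8-9 FREE][10-12 ALLOC][13-14 FREE][15-16 ALLOC][17-29 ALLOC][30-40 FREE]
Op 8: free(e) -> (freed e); heap: [0-7 ALLOC][8-9 FREE][10-12 ALLOC][13-14 FREE][15-16 ALLOC][17-40 FREE]
Op 9: free(b) -> (freed b); heap: [0-7 ALLOC][8-14 FREE][15-16 ALLOC][17-40 FREE]
Free blocks: [7 24] total_free=31 largest=24 -> 100*(31-24)/31 = 700/31 ≈ 22.581 -> rounds to 23

Answer: 23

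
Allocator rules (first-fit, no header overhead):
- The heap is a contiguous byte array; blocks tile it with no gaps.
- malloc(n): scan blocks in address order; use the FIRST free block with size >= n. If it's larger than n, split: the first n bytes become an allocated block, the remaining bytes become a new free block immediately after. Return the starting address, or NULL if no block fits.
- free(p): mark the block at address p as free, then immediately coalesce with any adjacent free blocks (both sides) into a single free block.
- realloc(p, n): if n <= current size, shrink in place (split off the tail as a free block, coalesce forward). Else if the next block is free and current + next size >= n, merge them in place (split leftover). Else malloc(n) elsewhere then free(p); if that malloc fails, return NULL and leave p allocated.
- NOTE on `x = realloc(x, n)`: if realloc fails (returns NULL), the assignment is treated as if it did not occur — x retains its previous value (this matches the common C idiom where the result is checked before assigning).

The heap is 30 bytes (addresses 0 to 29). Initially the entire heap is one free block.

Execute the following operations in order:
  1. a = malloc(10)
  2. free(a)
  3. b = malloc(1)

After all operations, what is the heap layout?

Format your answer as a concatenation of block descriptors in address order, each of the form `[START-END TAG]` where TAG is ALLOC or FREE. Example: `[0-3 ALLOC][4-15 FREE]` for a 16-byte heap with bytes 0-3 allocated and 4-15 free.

Answer: [0-0 ALLOC][1-29 FREE]

Derivation:
Op 1: a = malloc(10) -> a = 0; heap: [0-9 ALLOC][10-29 FREE]
Op 2: free(a) -> (freed a); heap: [0-29 FREE]
Op 3: b = malloc(1) -> b = 0; heap: [0-0 ALLOC][1-29 FREE]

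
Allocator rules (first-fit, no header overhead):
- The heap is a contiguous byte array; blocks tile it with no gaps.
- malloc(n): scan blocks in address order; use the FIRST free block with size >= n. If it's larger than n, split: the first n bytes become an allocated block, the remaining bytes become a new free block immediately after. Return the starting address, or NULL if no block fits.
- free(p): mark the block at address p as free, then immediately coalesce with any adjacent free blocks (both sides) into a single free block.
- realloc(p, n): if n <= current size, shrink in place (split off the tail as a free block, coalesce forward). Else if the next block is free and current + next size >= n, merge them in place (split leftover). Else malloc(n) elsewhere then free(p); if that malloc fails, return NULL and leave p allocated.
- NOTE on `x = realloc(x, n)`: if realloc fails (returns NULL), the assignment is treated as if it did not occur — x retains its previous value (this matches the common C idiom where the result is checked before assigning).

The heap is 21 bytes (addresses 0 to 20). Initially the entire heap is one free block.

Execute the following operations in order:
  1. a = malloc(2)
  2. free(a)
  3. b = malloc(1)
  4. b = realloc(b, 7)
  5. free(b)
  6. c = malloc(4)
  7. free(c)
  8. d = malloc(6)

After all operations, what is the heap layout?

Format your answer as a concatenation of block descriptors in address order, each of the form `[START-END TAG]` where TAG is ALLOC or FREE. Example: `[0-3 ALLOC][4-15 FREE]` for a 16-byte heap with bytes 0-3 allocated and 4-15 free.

Op 1: a = malloc(2) -> a = 0; heap: [0-1 ALLOC][2-20 FREE]
Op 2: free(a) -> (freed a); heap: [0-20 FREE]
Op 3: b = malloc(1) -> b = 0; heap: [0-0 ALLOC][1-20 FREE]
Op 4: b = realloc(b, 7) -> b = 0; heap: [0-6 ALLOC][7-20 FREE]
Op 5: free(b) -> (freed b); heap: [0-20 FREE]
Op 6: c = malloc(4) -> c = 0; heap: [0-3 ALLOC][4-20 FREE]
Op 7: free(c) -> (freed c); heap: [0-20 FREE]
Op 8: d = malloc(6) -> d = 0; heap: [0-5 ALLOC][6-20 FREE]

Answer: [0-5 ALLOC][6-20 FREE]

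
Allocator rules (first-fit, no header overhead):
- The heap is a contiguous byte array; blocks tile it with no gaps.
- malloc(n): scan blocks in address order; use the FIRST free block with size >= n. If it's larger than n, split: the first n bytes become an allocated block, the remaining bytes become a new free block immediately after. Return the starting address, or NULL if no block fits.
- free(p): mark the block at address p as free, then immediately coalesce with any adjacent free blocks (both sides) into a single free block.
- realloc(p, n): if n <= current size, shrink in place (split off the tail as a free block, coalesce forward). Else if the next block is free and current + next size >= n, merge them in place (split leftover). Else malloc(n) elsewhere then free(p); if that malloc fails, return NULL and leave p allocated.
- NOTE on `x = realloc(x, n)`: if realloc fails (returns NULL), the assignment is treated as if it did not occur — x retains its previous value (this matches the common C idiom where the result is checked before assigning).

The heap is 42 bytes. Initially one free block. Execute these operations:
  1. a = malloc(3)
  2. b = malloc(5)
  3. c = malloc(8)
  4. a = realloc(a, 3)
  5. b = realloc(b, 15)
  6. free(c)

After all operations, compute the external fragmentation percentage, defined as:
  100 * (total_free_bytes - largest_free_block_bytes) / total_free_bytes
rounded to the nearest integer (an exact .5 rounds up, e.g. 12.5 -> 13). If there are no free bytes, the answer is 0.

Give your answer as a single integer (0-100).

Answer: 46

Derivation:
Op 1: a = malloc(3) -> a = 0; heap: [0-2 ALLOC][3-41 FREE]
Op 2: b = malloc(5) -> b = 3; heap: [0-2 ALLOC][3-7 ALLOC][8-41 FREE]
Op 3: c = malloc(8) -> c = 8; heap: [0-2 ALLOC][3-7 ALLOC][8-15 ALLOC][16-41 FREE]
Op 4: a = realloc(a, 3) -> a = 0; heap: [0-2 ALLOC][3-7 ALLOC][8-15 ALLOC][16-41 FREE]
Op 5: b = realloc(b, 15) -> b = 16; heap: [0-2 ALLOC][3-7 FREE][8-15 ALLOC][16-30 ALLOC][31-41 FREE]
Op 6: free(c) -> (freed c); heap: [0-2 ALLOC][3-15 FREE][16-30 ALLOC][31-41 FREE]
Free blocks: [13 11] total_free=24 largest=13 -> 100*(24-13)/24 = 1100/24 ≈ 45.833 -> rounds to 46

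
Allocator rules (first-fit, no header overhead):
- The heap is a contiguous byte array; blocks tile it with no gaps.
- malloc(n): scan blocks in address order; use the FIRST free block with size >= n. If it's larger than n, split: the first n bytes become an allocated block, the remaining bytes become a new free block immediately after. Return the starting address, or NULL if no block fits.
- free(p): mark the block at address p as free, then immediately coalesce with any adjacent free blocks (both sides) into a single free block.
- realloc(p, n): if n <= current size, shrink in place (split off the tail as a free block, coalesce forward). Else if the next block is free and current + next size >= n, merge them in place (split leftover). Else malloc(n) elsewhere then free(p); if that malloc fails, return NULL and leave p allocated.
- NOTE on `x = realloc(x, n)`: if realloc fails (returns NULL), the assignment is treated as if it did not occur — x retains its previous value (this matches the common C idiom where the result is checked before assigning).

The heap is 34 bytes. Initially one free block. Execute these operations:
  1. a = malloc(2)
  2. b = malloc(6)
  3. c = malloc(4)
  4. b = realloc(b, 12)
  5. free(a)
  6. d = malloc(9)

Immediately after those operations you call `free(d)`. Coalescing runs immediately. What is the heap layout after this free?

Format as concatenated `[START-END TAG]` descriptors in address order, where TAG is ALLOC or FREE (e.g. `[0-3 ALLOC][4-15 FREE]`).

Answer: [0-7 FREE][8-11 ALLOC][12-23 ALLOC][24-33 FREE]

Derivation:
Op 1: a = malloc(2) -> a = 0; heap: [0-1 ALLOC][2-33 FREE]
Op 2: b = malloc(6) -> b = 2; heap: [0-1 ALLOC][2-7 ALLOC][8-33 FREE]
Op 3: c = malloc(4) -> c = 8; heap: [0-1 ALLOC][2-7 ALLOC][8-11 ALLOC][12-33 FREE]
Op 4: b = realloc(b, 12) -> b = 12; heap: [0-1 ALLOC][2-7 FREE][8-11 ALLOC][12-23 ALLOC][24-33 FREE]
Op 5: free(a) -> (freed a); heap: [0-7 FREE][8-11 ALLOC][12-23 ALLOC][24-33 FREE]
Op 6: d = malloc(9) -> d = 24; heap: [0-7 FREE][8-11 ALLOC][12-23 ALLOC][24-32 ALLOC][33-33 FREE]
free(d): d = 24 -> block [24-32 ALLOC]; mark free, coalesce with adjacent free neighbors -> [0-7 FREE][8-11 ALLOC][12-23 ALLOC][24-33 FREE]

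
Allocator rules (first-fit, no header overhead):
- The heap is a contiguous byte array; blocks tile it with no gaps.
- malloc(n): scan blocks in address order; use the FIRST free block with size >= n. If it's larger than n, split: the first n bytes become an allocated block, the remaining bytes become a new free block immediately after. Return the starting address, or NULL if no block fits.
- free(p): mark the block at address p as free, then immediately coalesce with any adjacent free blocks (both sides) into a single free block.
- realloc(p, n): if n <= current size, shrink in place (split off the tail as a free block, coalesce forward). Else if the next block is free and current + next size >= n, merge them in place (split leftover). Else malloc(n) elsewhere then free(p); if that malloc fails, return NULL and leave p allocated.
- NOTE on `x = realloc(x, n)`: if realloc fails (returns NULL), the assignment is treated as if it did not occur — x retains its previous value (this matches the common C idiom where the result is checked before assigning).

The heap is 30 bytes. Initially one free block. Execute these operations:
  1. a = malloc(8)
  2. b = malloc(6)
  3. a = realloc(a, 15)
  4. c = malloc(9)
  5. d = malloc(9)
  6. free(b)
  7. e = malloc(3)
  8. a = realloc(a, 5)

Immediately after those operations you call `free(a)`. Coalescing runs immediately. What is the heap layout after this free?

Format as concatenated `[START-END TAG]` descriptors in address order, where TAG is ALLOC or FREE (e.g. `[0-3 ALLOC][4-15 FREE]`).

Op 1: a = malloc(8) -> a = 0; heap: [0-7 ALLOC][8-29 FREE]
Op 2: b = malloc(6) -> b = 8; heap: [0-7 ALLOC][8-13 ALLOC][14-29 FREE]
Op 3: a = realloc(a, 15) -> a = 14; heap: [0-7 FREE][8-13 ALLOC][14-28 ALLOC][29-29 FREE]
Op 4: c = malloc(9) -> c = NULL; heap: [0-7 FREE][8-13 ALLOC][14-28 ALLOC][29-29 FREE]
Op 5: d = malloc(9) -> d = NULL; heap: [0-7 FREE][8-13 ALLOC][14-28 ALLOC][29-29 FREE]
Op 6: free(b) -> (freed b); heap: [0-13 FREE][14-28 ALLOC][29-29 FREE]
Op 7: e = malloc(3) -> e = 0; heap: [0-2 ALLOC][3-13 FREE][14-28 ALLOC][29-29 FREE]
Op 8: a = realloc(a, 5) -> a = 14; heap: [0-2 ALLOC][3-13 FREE][14-18 ALLOC][19-29 FREE]
free(a): a = 14 -> block [14-18 ALLOC]; mark free, coalesce with adjacent free neighbors -> [0-2 ALLOC][3-29 FREE]

Answer: [0-2 ALLOC][3-29 FREE]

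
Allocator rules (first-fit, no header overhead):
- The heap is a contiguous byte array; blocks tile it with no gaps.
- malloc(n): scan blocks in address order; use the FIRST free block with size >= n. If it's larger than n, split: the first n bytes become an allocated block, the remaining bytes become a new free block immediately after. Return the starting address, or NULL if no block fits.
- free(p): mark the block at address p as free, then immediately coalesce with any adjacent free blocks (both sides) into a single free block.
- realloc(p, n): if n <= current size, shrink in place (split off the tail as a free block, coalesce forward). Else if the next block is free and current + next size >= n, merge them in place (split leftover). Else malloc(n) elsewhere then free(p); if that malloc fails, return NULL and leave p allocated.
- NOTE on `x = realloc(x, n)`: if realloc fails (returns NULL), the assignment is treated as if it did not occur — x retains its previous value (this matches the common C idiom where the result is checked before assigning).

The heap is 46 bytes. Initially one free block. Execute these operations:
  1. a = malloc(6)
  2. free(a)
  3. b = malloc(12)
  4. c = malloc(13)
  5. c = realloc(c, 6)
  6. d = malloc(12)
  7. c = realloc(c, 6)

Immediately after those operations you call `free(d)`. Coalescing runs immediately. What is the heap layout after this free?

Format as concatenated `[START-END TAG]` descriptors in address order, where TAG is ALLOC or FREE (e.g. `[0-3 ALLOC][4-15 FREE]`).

Answer: [0-11 ALLOC][12-17 ALLOC][18-45 FREE]

Derivation:
Op 1: a = malloc(6) -> a = 0; heap: [0-5 ALLOC][6-45 FREE]
Op 2: free(a) -> (freed a); heap: [0-45 FREE]
Op 3: b = malloc(12) -> b = 0; heap: [0-11 ALLOC][12-45 FREE]
Op 4: c = malloc(13) -> c = 12; heap: [0-11 ALLOC][12-24 ALLOC][25-45 FREE]
Op 5: c = realloc(c, 6) -> c = 12; heap: [0-11 ALLOC][12-17 ALLOC][18-45 FREE]
Op 6: d = malloc(12) -> d = 18; heap: [0-11 ALLOC][12-17 ALLOC][18-29 ALLOC][30-45 FREE]
Op 7: c = realloc(c, 6) -> c = 12; heap: [0-11 ALLOC][12-17 ALLOC][18-29 ALLOC][30-45 FREE]
free(d): d = 18 -> block [18-29 ALLOC]; mark free, coalesce with adjacent free neighbors -> [0-11 ALLOC][12-17 ALLOC][18-45 FREE]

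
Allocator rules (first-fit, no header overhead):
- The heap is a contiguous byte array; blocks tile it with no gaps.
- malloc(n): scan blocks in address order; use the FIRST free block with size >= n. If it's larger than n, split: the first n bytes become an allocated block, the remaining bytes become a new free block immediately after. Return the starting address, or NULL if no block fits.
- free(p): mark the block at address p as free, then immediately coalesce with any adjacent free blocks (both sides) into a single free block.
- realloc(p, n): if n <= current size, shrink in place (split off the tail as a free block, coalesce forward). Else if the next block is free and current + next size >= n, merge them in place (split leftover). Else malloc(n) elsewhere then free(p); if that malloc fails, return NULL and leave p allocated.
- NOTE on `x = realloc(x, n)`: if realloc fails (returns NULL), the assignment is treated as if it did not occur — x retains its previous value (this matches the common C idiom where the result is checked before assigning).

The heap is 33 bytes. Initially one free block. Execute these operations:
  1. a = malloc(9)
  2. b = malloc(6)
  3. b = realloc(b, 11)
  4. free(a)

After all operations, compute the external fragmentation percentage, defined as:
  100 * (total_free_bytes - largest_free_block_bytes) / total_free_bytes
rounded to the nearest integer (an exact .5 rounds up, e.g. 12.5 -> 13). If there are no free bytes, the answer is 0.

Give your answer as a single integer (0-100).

Op 1: a = malloc(9) -> a = 0; heap: [0-8 ALLOC][9-32 FREE]
Op 2: b = malloc(6) -> b = 9; heap: [0-8 ALLOC][9-14 ALLOC][15-32 FREE]
Op 3: b = realloc(b, 11) -> b = 9; heap: [0-8 ALLOC][9-19 ALLOC][20-32 FREE]
Op 4: free(a) -> (freed a); heap: [0-8 FREE][9-19 ALLOC][20-32 FREE]
Free blocks: [9 13] total_free=22 largest=13 -> 100*(22-13)/22 = 900/22 ≈ 40.909 -> rounds to 41

Answer: 41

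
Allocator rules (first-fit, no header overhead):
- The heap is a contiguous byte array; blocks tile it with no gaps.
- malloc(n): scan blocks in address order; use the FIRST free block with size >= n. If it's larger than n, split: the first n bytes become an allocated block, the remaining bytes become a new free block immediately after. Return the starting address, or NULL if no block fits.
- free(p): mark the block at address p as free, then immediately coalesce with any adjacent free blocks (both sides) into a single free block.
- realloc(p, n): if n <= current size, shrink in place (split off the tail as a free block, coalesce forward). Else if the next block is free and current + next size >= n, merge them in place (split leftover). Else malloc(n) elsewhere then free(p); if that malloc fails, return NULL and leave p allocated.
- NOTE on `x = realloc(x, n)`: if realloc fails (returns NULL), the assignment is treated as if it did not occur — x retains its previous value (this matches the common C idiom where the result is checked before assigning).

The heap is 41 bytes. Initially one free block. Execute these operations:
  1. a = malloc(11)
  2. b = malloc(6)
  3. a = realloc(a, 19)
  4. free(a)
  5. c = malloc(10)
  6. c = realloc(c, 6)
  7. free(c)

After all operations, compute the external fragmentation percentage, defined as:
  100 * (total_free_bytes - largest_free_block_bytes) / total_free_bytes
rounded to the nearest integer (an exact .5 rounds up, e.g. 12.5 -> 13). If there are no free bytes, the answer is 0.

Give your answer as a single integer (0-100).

Answer: 31

Derivation:
Op 1: a = malloc(11) -> a = 0; heap: [0-10 ALLOC][11-40 FREE]
Op 2: b = malloc(6) -> b = 11; heap: [0-10 ALLOC][11-16 ALLOC][17-40 FREE]
Op 3: a = realloc(a, 19) -> a = 17; heap: [0-10 FREE][11-16 ALLOC][17-35 ALLOC][36-40 FREE]
Op 4: free(a) -> (freed a); heap: [0-10 FREE][11-16 ALLOC][17-40 FREE]
Op 5: c = malloc(10) -> c = 0; heap: [0-9 ALLOC][10-10 FREE][11-16 ALLOC][17-40 FREE]
Op 6: c = realloc(c, 6) -> c = 0; heap: [0-5 ALLOC][6-10 FREE][11-16 ALLOC][17-40 FREE]
Op 7: free(c) -> (freed c); heap: [0-10 FREE][11-16 ALLOC][17-40 FREE]
Free blocks: [11 24] total_free=35 largest=24 -> 100*(35-24)/35 = 1100/35 ≈ 31.429 -> rounds to 31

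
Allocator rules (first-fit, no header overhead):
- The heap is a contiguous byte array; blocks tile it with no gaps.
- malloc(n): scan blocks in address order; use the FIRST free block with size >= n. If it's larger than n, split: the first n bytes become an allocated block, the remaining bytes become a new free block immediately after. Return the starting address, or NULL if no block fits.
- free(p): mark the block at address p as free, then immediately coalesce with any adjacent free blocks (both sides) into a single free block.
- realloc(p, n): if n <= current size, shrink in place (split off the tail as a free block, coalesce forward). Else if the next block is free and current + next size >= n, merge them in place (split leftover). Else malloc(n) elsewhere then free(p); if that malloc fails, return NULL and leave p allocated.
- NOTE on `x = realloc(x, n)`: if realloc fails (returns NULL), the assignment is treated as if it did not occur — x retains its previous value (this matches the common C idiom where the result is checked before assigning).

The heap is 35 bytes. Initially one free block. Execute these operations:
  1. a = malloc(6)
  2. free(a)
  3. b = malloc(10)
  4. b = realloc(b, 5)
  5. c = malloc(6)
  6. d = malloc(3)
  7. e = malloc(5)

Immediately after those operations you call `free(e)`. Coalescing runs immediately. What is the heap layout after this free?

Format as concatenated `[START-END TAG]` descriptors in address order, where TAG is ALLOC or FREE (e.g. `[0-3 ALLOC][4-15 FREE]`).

Op 1: a = malloc(6) -> a = 0; heap: [0-5 ALLOC][6-34 FREE]
Op 2: free(a) -> (freed a); heap: [0-34 FREE]
Op 3: b = malloc(10) -> b = 0; heap: [0-9 ALLOC][10-34 FREE]
Op 4: b = realloc(b, 5) -> b = 0; heap: [0-4 ALLOC][5-34 FREE]
Op 5: c = malloc(6) -> c = 5; heap: [0-4 ALLOC][5-10 ALLOC][11-34 FREE]
Op 6: d = malloc(3) -> d = 11; heap: [0-4 ALLOC][5-10 ALLOC][11-13 ALLOC][14-34 FREE]
Op 7: e = malloc(5) -> e = 14; heap: [0-4 ALLOC][5-10 ALLOC][11-13 ALLOC][14-18 ALLOC][19-34 FREE]
free(e): e = 14 -> block [14-18 ALLOC]; mark free, coalesce with adjacent free neighbors -> [0-4 ALLOC][5-10 ALLOC][11-13 ALLOC][14-34 FREE]

Answer: [0-4 ALLOC][5-10 ALLOC][11-13 ALLOC][14-34 FREE]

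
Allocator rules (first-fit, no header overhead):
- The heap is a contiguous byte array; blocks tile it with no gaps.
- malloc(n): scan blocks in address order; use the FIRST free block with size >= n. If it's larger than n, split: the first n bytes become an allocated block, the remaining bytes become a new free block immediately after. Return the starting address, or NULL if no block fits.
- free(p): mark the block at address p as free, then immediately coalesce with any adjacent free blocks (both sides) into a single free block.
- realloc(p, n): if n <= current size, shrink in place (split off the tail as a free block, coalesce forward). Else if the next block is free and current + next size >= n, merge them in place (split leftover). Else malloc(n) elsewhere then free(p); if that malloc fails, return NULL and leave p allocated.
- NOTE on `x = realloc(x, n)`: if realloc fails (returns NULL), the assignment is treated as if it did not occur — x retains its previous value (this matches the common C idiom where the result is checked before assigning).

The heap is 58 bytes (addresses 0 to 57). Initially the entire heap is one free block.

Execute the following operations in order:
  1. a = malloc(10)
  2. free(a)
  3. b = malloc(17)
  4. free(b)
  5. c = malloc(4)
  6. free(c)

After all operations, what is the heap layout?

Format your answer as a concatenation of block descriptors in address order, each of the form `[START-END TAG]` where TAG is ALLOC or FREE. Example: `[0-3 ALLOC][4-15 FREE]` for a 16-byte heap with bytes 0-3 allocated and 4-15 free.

Answer: [0-57 FREE]

Derivation:
Op 1: a = malloc(10) -> a = 0; heap: [0-9 ALLOC][10-57 FREE]
Op 2: free(a) -> (freed a); heap: [0-57 FREE]
Op 3: b = malloc(17) -> b = 0; heap: [0-16 ALLOC][17-57 FREE]
Op 4: free(b) -> (freed b); heap: [0-57 FREE]
Op 5: c = malloc(4) -> c = 0; heap: [0-3 ALLOC][4-57 FREE]
Op 6: free(c) -> (freed c); heap: [0-57 FREE]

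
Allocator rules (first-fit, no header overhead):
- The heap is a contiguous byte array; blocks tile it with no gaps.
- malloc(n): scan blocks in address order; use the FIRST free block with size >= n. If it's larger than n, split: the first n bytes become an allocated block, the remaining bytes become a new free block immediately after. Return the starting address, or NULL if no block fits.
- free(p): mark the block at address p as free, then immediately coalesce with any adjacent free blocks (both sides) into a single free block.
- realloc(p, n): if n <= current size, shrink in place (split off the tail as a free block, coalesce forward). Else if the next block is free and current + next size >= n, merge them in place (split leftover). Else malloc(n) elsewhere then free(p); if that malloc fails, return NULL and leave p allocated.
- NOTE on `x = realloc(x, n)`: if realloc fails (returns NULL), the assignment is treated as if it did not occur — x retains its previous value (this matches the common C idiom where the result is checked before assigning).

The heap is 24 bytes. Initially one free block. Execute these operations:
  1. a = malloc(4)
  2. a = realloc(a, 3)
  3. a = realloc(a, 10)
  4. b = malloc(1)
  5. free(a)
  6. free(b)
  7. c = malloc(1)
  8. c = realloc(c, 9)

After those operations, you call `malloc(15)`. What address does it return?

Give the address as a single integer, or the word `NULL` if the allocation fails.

Answer: 9

Derivation:
Op 1: a = malloc(4) -> a = 0; heap: [0-3 ALLOC][4-23 FREE]
Op 2: a = realloc(a, 3) -> a = 0; heap: [0-2 ALLOC][3-23 FREE]
Op 3: a = realloc(a, 10) -> a = 0; heap: [0-9 ALLOC][10-23 FREE]
Op 4: b = malloc(1) -> b = 10; heap: [0-9 ALLOC][10-10 ALLOC][11-23 FREE]
Op 5: free(a) -> (freed a); heap: [0-9 FREE][10-10 ALLOC][11-23 FREE]
Op 6: free(b) -> (freed b); heap: [0-23 FREE]
Op 7: c = malloc(1) -> c = 0; heap: [0-0 ALLOC][1-23 FREE]
Op 8: c = realloc(c, 9) -> c = 0; heap: [0-8 ALLOC][9-23 FREE]
malloc(15): first-fit scan over [0-8 ALLOC][9-23 FREE] -> 9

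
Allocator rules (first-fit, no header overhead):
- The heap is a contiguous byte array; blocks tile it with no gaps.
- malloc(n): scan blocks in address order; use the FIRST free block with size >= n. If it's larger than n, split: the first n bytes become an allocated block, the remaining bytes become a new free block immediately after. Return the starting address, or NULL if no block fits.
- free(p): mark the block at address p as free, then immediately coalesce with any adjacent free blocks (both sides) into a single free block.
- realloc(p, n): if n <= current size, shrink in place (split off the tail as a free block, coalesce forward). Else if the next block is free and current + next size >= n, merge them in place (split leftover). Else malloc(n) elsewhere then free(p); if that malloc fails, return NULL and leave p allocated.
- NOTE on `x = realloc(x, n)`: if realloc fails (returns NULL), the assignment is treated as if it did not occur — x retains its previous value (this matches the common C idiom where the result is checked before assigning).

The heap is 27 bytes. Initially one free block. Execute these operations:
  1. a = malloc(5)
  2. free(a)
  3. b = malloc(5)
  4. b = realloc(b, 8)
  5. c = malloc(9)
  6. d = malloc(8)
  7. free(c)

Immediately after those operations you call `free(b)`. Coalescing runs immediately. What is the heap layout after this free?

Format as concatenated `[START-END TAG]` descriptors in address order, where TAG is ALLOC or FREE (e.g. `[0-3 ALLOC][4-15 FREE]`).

Op 1: a = malloc(5) -> a = 0; heap: [0-4 ALLOC][5-26 FREE]
Op 2: free(a) -> (freed a); heap: [0-26 FREE]
Op 3: b = malloc(5) -> b = 0; heap: [0-4 ALLOC][5-26 FREE]
Op 4: b = realloc(b, 8) -> b = 0; heap: [0-7 ALLOC][8-26 FREE]
Op 5: c = malloc(9) -> c = 8; heap: [0-7 ALLOC][8-16 ALLOC][17-26 FREE]
Op 6: d = malloc(8) -> d = 17; heap: [0-7 ALLOC][8-16 ALLOC][17-24 ALLOC][25-26 FREE]
Op 7: free(c) -> (freed c); heap: [0-7 ALLOC][8-16 FREE][17-24 ALLOC][25-26 FREE]
free(b): b = 0 -> block [0-7 ALLOC]; mark free, coalesce with adjacent free neighbors -> [0-16 FREE][17-24 ALLOC][25-26 FREE]

Answer: [0-16 FREE][17-24 ALLOC][25-26 FREE]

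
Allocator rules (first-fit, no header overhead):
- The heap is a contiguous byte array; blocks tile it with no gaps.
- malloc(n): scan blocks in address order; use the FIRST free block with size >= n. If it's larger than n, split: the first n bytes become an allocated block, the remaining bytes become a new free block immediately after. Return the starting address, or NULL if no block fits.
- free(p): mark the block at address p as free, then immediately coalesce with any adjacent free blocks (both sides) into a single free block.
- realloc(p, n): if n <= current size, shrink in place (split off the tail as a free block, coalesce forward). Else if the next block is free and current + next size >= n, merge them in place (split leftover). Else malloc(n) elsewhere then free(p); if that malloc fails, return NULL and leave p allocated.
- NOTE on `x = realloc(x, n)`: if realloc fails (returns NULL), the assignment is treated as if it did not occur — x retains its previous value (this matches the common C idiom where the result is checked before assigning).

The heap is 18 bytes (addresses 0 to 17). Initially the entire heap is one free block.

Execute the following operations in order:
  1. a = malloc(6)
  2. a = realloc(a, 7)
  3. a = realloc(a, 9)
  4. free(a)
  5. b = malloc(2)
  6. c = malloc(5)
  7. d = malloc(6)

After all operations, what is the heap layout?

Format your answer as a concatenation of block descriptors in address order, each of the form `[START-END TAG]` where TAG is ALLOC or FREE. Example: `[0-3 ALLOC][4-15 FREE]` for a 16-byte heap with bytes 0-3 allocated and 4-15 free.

Op 1: a = malloc(6) -> a = 0; heap: [0-5 ALLOC][6-17 FREE]
Op 2: a = realloc(a, 7) -> a = 0; heap: [0-6 ALLOC][7-17 FREE]
Op 3: a = realloc(a, 9) -> a = 0; heap: [0-8 ALLOC][9-17 FREE]
Op 4: free(a) -> (freed a); heap: [0-17 FREE]
Op 5: b = malloc(2) -> b = 0; heap: [0-1 ALLOC][2-17 FREE]
Op 6: c = malloc(5) -> c = 2; heap: [0-1 ALLOC][2-6 ALLOC][7-17 FREE]
Op 7: d = malloc(6) -> d = 7; heap: [0-1 ALLOC][2-6 ALLOC][7-12 ALLOC][13-17 FREE]

Answer: [0-1 ALLOC][2-6 ALLOC][7-12 ALLOC][13-17 FREE]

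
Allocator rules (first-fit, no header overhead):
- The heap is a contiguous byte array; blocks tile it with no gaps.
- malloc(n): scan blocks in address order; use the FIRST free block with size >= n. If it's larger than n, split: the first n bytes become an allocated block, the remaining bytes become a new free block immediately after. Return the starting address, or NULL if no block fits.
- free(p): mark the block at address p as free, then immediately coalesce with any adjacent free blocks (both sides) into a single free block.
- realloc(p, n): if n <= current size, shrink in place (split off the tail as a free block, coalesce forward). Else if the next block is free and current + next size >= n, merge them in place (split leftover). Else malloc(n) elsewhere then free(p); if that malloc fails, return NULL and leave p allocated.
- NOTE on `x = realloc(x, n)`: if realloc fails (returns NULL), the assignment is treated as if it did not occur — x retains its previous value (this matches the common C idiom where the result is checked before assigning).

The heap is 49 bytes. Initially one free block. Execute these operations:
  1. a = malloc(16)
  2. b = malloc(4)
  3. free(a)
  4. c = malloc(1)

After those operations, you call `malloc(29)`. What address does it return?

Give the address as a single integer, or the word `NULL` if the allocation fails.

Answer: 20

Derivation:
Op 1: a = malloc(16) -> a = 0; heap: [0-15 ALLOC][16-48 FREE]
Op 2: b = malloc(4) -> b = 16; heap: [0-15 ALLOC][16-19 ALLOC][20-48 FREE]
Op 3: free(a) -> (freed a); heap: [0-15 FREE][16-19 ALLOC][20-48 FREE]
Op 4: c = malloc(1) -> c = 0; heap: [0-0 ALLOC][1-15 FREE][16-19 ALLOC][20-48 FREE]
malloc(29): first-fit scan over [0-0 ALLOC][1-15 FREE][16-19 ALLOC][20-48 FREE] -> 20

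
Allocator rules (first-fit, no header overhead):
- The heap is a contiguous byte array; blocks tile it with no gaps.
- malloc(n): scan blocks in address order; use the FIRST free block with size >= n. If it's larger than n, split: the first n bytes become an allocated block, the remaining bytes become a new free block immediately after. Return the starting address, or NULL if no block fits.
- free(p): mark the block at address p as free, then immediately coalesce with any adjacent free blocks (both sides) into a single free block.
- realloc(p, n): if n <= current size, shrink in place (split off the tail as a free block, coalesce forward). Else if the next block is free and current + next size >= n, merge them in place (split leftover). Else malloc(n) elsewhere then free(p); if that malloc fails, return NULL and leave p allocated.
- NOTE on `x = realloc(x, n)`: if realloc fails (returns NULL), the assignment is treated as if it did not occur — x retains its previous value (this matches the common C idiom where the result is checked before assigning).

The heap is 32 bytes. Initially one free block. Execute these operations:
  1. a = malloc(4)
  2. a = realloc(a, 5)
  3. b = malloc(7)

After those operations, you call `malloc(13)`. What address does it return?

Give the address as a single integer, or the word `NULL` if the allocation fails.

Answer: 12

Derivation:
Op 1: a = malloc(4) -> a = 0; heap: [0-3 ALLOC][4-31 FREE]
Op 2: a = realloc(a, 5) -> a = 0; heap: [0-4 ALLOC][5-31 FREE]
Op 3: b = malloc(7) -> b = 5; heap: [0-4 ALLOC][5-11 ALLOC][12-31 FREE]
malloc(13): first-fit scan over [0-4 ALLOC][5-11 ALLOC][12-31 FREE] -> 12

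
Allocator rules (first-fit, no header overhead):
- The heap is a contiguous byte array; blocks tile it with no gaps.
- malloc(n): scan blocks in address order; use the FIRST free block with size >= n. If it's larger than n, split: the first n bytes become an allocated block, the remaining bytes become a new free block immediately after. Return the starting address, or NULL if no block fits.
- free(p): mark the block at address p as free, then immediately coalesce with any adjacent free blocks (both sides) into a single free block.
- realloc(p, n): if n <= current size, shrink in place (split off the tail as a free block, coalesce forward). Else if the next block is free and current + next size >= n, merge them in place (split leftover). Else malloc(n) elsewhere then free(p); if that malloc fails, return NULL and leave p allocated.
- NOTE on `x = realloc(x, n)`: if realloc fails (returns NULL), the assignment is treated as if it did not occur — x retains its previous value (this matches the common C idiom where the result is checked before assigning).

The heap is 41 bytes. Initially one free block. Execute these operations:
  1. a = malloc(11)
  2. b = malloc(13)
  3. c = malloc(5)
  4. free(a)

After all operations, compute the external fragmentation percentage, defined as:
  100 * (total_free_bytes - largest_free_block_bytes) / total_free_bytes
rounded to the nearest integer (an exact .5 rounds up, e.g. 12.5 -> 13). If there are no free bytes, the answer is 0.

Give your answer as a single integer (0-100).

Op 1: a = malloc(11) -> a = 0; heap: [0-10 ALLOC][11-40 FREE]
Op 2: b = malloc(13) -> b = 11; heap: [0-10 ALLOC][11-23 ALLOC][24-40 FREE]
Op 3: c = malloc(5) -> c = 24; heap: [0-10 ALLOC][11-23 ALLOC][24-28 ALLOC][29-40 FREE]
Op 4: free(a) -> (freed a); heap: [0-10 FREE][11-23 ALLOC][24-28 ALLOC][29-40 FREE]
Free blocks: [11 12] total_free=23 largest=12 -> 100*(23-12)/23 = 1100/23 ≈ 47.826 -> rounds to 48

Answer: 48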